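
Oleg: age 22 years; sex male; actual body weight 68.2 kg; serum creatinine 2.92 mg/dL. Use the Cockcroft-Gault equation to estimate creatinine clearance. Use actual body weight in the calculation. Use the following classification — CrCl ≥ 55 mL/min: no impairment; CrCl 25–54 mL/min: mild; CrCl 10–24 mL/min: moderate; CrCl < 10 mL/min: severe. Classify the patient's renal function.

CrCl = (140 − 22) × 68.2 / (72 × 2.92) = 8047.6 / 210.24 ≈ 38.3 mL/min
38 mL/min falls in the 'mild' range.

mild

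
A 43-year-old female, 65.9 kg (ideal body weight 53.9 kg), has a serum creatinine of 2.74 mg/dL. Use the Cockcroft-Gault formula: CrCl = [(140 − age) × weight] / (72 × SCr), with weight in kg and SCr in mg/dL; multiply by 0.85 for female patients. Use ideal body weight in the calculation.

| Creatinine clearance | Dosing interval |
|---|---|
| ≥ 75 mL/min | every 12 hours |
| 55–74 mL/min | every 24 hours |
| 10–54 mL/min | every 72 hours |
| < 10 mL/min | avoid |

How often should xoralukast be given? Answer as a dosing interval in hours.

every 72 hours

CrCl = (140 − 43) × 53.9 / (72 × 2.74) × 0.85 = 5228.3 / 197.28 × 0.85 ≈ 22.5 mL/min
CrCl ≈ 23 mL/min → bracket 10–54 mL/min → every 72 hours.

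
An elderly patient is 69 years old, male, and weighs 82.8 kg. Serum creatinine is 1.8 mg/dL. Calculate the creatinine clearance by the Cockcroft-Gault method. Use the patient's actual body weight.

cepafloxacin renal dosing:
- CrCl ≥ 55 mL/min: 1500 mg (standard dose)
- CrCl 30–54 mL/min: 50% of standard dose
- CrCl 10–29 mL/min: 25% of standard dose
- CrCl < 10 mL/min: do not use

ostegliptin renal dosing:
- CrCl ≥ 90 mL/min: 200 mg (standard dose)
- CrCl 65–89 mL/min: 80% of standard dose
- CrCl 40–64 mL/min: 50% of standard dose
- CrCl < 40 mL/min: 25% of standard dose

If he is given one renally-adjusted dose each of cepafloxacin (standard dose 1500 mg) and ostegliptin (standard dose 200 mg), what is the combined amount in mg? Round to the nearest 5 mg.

850 mg

CrCl = (140 − 69) × 82.8 / (72 × 1.8) = 5878.8 / 129.60 ≈ 45.4 mL/min
CrCl ≈ 45 mL/min.
cepafloxacin: 30–54 mL/min → 50% of 1500 mg = 750 mg.
ostegliptin: 40–64 mL/min → 50% of 200 mg = 100 mg.
Total = 750 + 100 = 850 mg.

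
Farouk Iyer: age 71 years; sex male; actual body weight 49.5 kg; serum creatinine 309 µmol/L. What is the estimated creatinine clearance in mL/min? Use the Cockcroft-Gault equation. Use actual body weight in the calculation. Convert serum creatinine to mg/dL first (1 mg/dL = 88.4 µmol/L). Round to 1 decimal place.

13.6 mL/min

SCr = 309 / 88.4 = 3.495 mg/dL
CrCl = (140 − 71) × 49.5 / (72 × 3.495) = 3415.5 / 251.64 ≈ 13.6 mL/min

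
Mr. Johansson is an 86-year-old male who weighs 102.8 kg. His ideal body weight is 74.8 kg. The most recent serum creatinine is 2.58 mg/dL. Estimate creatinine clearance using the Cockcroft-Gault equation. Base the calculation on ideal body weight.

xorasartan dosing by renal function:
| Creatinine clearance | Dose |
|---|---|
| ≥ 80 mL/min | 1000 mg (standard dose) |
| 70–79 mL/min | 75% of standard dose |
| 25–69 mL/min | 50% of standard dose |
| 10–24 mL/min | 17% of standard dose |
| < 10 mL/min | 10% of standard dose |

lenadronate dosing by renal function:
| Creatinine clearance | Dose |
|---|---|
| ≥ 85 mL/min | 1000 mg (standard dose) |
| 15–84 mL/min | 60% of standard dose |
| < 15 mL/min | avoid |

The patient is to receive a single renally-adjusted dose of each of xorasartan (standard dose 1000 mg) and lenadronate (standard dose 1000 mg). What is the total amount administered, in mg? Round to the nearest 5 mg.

770 mg

CrCl = (140 − 86) × 74.8 / (72 × 2.58) = 4039.2 / 185.76 ≈ 21.7 mL/min
CrCl ≈ 22 mL/min.
xorasartan: 10–24 mL/min → 17% of 1000 mg = 170 mg.
lenadronate: 15–84 mL/min → 60% of 1000 mg = 600 mg.
Total = 170 + 600 = 770 mg.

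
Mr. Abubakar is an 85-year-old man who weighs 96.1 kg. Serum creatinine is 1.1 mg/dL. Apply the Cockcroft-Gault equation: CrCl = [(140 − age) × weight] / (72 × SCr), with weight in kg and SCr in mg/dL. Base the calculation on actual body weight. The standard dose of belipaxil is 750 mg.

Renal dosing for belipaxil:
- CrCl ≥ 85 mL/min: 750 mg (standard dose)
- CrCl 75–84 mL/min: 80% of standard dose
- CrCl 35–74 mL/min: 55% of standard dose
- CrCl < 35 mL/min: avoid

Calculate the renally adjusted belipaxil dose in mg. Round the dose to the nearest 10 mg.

410 mg

CrCl = (140 − 85) × 96.1 / (72 × 1.1) = 5285.5 / 79.20 ≈ 66.7 mL/min
CrCl ≈ 67 mL/min → bracket 35–74 mL/min.
55% of 750 mg = 412.5 mg → 410 mg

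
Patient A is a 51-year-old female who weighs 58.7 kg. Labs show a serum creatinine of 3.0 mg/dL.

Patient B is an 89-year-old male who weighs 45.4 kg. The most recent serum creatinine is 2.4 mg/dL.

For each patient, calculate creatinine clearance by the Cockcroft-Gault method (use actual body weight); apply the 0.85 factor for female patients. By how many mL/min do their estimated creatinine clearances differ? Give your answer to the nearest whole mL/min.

Patient A: CrCl = (140 − 51) × 58.7 / (72 × 3) × 0.85 = 5224.3 / 216.00 × 0.85 ≈ 20.6 mL/min
Patient B: CrCl = (140 − 89) × 45.4 / (72 × 2.4) = 2315.4 / 172.80 ≈ 13.4 mL/min
|20.6 − 13.4| = 7.2 mL/min

7 mL/min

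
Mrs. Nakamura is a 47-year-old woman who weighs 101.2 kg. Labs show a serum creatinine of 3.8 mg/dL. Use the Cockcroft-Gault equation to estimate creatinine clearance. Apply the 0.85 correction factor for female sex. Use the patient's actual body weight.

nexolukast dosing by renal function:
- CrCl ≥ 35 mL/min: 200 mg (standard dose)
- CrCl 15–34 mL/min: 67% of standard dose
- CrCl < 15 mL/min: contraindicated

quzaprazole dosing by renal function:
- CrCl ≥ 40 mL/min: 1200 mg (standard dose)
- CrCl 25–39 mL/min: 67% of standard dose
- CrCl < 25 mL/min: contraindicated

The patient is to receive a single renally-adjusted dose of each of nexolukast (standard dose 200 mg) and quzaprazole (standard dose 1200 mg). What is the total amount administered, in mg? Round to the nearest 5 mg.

CrCl = (140 − 47) × 101.2 / (72 × 3.8) × 0.85 = 9411.6 / 273.60 × 0.85 ≈ 29.2 mL/min
CrCl ≈ 29 mL/min.
nexolukast: 15–34 mL/min → 67% of 200 mg = 134 mg.
quzaprazole: 25–39 mL/min → 67% of 1200 mg = 804 mg.
Total = 134 + 804 = 938 mg.

940 mg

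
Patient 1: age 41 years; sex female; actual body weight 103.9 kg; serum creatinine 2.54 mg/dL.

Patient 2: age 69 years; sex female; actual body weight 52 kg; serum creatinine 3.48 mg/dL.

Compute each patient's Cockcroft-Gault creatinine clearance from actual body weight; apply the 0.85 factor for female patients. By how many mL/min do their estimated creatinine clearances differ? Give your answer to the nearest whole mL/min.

Patient 1: CrCl = (140 − 41) × 103.9 / (72 × 2.54) × 0.85 = 10286.1 / 182.88 × 0.85 ≈ 47.8 mL/min
Patient 2: CrCl = (140 − 69) × 52 / (72 × 3.48) × 0.85 = 3692.0 / 250.56 × 0.85 ≈ 12.5 mL/min
|47.8 − 12.5| = 35.3 mL/min

35 mL/min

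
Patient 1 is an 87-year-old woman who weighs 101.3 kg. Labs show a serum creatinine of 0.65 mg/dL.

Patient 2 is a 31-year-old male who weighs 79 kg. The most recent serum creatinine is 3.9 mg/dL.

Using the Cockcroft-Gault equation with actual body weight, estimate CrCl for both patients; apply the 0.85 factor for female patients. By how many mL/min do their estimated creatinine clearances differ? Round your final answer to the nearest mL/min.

67 mL/min

Patient 1: CrCl = (140 − 87) × 101.3 / (72 × 0.65) × 0.85 = 5368.9 / 46.80 × 0.85 ≈ 97.5 mL/min
Patient 2: CrCl = (140 − 31) × 79 / (72 × 3.9) = 8611.0 / 280.80 ≈ 30.7 mL/min
|97.5 − 30.7| = 66.8 mL/min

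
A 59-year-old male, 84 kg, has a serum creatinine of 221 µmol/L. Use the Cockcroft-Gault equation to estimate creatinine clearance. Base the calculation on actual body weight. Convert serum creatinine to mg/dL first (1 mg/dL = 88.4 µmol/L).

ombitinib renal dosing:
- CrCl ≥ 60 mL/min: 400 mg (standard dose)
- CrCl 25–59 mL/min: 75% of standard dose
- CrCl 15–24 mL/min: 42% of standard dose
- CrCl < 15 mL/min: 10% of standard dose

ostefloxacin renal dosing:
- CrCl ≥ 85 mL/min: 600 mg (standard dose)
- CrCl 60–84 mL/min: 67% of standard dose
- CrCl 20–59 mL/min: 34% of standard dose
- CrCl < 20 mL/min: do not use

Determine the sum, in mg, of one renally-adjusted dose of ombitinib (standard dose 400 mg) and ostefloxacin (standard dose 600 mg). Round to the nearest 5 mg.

SCr = 221 / 88.4 = 2.5 mg/dL
CrCl = (140 − 59) × 84 / (72 × 2.5) = 6804.0 / 180.00 ≈ 37.8 mL/min
CrCl ≈ 38 mL/min.
ombitinib: 25–59 mL/min → 75% of 400 mg = 300 mg.
ostefloxacin: 20–59 mL/min → 34% of 600 mg = 204 mg.
Total = 300 + 204 = 504 mg.

505 mg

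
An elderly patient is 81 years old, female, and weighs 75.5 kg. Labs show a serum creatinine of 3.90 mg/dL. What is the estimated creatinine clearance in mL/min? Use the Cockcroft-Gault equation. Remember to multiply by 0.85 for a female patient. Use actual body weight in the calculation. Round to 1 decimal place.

CrCl = (140 − 81) × 75.5 / (72 × 3.9) × 0.85 = 4454.5 / 280.80 × 0.85 ≈ 13.5 mL/min

13.5 mL/min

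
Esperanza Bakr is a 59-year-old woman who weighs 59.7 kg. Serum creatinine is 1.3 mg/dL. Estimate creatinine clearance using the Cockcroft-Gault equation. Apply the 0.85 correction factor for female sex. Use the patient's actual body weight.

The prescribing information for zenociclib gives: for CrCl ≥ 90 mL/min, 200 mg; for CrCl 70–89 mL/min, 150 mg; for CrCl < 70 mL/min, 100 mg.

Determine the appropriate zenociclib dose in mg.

100 mg

CrCl = (140 − 59) × 59.7 / (72 × 1.3) × 0.85 = 4835.7 / 93.60 × 0.85 ≈ 43.9 mL/min
CrCl ≈ 44 mL/min → bracket < 70 mL/min.
Dose for this bracket: 100 mg.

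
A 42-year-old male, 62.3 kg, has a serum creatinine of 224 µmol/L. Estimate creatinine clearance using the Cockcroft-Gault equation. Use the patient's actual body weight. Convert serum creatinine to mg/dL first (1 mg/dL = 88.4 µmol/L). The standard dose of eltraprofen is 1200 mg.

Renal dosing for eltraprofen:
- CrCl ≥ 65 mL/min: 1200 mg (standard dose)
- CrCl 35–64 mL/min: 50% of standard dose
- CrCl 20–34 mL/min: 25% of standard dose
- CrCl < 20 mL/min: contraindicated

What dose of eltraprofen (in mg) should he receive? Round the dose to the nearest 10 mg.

SCr = 224 / 88.4 = 2.534 mg/dL
CrCl = (140 − 42) × 62.3 / (72 × 2.534) = 6105.4 / 182.45 ≈ 33.5 mL/min
CrCl ≈ 33 mL/min → bracket 20–34 mL/min.
25% of 1200 mg = 300 mg

300 mg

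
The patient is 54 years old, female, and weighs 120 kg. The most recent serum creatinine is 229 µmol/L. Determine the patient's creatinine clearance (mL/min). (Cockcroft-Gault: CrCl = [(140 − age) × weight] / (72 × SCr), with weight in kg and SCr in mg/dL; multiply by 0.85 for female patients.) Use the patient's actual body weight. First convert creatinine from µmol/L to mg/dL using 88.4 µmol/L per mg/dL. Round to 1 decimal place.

47.0 mL/min

SCr = 229 / 88.4 = 2.59 mg/dL
CrCl = (140 − 54) × 120 / (72 × 2.59) × 0.85 = 10320.0 / 186.48 × 0.85 ≈ 47.0 mL/min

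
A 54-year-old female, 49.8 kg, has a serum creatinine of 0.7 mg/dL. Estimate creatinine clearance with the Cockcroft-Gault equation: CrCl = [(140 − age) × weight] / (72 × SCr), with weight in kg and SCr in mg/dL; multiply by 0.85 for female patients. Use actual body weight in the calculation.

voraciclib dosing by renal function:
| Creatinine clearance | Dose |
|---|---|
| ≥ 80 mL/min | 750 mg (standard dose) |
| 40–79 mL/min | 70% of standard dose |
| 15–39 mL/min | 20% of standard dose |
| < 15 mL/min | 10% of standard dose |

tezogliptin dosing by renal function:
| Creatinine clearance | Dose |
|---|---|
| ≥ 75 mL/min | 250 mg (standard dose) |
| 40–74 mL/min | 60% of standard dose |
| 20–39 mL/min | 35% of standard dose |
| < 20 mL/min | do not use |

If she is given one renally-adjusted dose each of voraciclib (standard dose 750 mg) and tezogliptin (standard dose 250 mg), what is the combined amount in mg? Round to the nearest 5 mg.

CrCl = (140 − 54) × 49.8 / (72 × 0.7) × 0.85 = 4282.8 / 50.40 × 0.85 ≈ 72.2 mL/min
CrCl ≈ 72 mL/min.
voraciclib: 40–79 mL/min → 70% of 750 mg = 525 mg.
tezogliptin: 40–74 mL/min → 60% of 250 mg = 150 mg.
Total = 525 + 150 = 675 mg.

675 mg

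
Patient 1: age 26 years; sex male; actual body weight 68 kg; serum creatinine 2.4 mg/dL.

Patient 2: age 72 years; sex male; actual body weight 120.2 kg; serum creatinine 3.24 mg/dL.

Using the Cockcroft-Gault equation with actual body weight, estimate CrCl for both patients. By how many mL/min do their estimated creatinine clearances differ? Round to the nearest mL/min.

10 mL/min

Patient 1: CrCl = (140 − 26) × 68 / (72 × 2.4) = 7752.0 / 172.80 ≈ 44.9 mL/min
Patient 2: CrCl = (140 − 72) × 120.2 / (72 × 3.24) = 8173.6 / 233.28 ≈ 35.0 mL/min
|44.9 − 35.0| = 9.9 mL/min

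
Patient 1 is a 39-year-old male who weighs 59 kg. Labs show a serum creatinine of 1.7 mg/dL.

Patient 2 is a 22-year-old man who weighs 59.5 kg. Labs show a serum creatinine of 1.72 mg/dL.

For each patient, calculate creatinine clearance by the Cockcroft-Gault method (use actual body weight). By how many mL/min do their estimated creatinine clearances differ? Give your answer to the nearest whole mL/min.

8 mL/min

Patient 1: CrCl = (140 − 39) × 59 / (72 × 1.7) = 5959.0 / 122.40 ≈ 48.7 mL/min
Patient 2: CrCl = (140 − 22) × 59.5 / (72 × 1.72) = 7021.0 / 123.84 ≈ 56.7 mL/min
|48.7 − 56.7| = 8.0 mL/min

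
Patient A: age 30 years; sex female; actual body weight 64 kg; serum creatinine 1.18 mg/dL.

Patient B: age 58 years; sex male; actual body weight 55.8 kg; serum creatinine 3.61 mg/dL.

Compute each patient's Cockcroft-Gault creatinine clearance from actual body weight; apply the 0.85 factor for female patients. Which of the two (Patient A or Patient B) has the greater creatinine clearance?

Patient A: CrCl = (140 − 30) × 64 / (72 × 1.18) × 0.85 = 7040.0 / 84.96 × 0.85 ≈ 70.4 mL/min
Patient B: CrCl = (140 − 58) × 55.8 / (72 × 3.61) = 4575.6 / 259.92 ≈ 17.6 mL/min
70.4 vs 17.6 mL/min → Patient A is higher.

Patient A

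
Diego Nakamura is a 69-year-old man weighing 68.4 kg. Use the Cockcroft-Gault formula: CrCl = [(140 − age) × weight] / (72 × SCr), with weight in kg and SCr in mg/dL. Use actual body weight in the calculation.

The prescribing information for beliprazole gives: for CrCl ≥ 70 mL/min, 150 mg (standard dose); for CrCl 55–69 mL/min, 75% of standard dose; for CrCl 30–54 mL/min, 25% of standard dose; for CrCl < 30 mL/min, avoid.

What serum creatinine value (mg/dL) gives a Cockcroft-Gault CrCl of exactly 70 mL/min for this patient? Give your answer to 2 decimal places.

Standard dose requires CrCl ≥ 70 mL/min.
Set (140 − 69) × 68.4 / (72 × SCr) = 70
SCr = (140 − 69) × 68.4 / (72 × 70) = 0.964 mg/dL

0.96 mg/dL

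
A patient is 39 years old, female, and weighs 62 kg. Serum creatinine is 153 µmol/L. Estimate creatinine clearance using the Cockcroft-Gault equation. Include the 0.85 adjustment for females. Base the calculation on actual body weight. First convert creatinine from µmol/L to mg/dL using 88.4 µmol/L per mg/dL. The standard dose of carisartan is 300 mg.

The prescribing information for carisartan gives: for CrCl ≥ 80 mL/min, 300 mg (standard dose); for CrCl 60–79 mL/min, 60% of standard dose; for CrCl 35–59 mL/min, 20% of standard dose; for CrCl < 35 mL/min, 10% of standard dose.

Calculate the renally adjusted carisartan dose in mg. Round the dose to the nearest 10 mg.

SCr = 153 / 88.4 = 1.731 mg/dL
CrCl = (140 − 39) × 62 / (72 × 1.731) × 0.85 = 6262.0 / 124.63 × 0.85 ≈ 42.7 mL/min
CrCl ≈ 43 mL/min → bracket 35–59 mL/min.
20% of 300 mg = 60 mg

60 mg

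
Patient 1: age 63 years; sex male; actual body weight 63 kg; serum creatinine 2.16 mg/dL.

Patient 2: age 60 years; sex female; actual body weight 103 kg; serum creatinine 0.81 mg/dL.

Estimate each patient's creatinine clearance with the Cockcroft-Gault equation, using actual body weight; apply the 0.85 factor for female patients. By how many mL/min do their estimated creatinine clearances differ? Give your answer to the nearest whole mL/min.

89 mL/min

Patient 1: CrCl = (140 − 63) × 63 / (72 × 2.16) = 4851.0 / 155.52 ≈ 31.2 mL/min
Patient 2: CrCl = (140 − 60) × 103 / (72 × 0.81) × 0.85 = 8240.0 / 58.32 × 0.85 ≈ 120.1 mL/min
|31.2 − 120.1| = 88.9 mL/min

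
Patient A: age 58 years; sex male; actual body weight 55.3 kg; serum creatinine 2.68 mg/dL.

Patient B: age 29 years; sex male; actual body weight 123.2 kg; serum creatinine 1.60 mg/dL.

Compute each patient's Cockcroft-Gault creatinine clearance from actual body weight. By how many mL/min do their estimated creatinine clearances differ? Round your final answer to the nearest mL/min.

Patient A: CrCl = (140 − 58) × 55.3 / (72 × 2.68) = 4534.6 / 192.96 ≈ 23.5 mL/min
Patient B: CrCl = (140 − 29) × 123.2 / (72 × 1.6) = 13675.2 / 115.20 ≈ 118.7 mL/min
|23.5 − 118.7| = 95.2 mL/min

95 mL/min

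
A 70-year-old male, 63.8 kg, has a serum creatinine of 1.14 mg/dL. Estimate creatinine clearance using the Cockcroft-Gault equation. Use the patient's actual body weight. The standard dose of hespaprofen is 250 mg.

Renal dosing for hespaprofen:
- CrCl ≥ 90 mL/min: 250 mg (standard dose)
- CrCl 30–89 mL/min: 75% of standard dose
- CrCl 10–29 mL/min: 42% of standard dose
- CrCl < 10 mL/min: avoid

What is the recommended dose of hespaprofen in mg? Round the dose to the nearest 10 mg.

CrCl = (140 − 70) × 63.8 / (72 × 1.14) = 4466.0 / 82.08 ≈ 54.4 mL/min
CrCl ≈ 54 mL/min → bracket 30–89 mL/min.
75% of 250 mg = 187.5 mg → 190 mg

190 mg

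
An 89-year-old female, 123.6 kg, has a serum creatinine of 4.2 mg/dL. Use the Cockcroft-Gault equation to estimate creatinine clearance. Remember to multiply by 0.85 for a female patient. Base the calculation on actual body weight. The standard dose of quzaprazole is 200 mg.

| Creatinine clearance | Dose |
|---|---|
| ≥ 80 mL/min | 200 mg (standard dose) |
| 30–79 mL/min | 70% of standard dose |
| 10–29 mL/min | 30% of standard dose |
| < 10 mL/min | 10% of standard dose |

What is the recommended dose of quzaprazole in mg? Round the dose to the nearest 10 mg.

CrCl = (140 − 89) × 123.6 / (72 × 4.2) × 0.85 = 6303.6 / 302.40 × 0.85 ≈ 17.7 mL/min
CrCl ≈ 18 mL/min → bracket 10–29 mL/min.
30% of 200 mg = 60 mg

60 mg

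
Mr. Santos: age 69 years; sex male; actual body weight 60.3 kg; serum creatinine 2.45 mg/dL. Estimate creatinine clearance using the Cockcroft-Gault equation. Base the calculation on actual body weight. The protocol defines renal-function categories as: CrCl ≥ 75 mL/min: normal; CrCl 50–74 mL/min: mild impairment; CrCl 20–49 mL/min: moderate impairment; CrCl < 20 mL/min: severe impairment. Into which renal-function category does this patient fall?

CrCl = (140 − 69) × 60.3 / (72 × 2.45) = 4281.3 / 176.40 ≈ 24.3 mL/min
24 mL/min falls in the 'moderate impairment' range.

moderate impairment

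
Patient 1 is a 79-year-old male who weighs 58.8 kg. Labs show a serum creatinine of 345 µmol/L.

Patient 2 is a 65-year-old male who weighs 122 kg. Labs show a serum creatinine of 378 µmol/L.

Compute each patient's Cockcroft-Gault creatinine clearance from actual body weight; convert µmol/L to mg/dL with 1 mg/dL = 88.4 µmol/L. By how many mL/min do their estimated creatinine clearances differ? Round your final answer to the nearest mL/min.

Patient 1: SCr = 345 / 88.4 = 3.903 mg/dL
Patient 1: CrCl = (140 − 79) × 58.8 / (72 × 3.903) = 3586.8 / 281.02 ≈ 12.8 mL/min
Patient 2: SCr = 378 / 88.4 = 4.276 mg/dL
Patient 2: CrCl = (140 − 65) × 122 / (72 × 4.276) = 9150.0 / 307.87 ≈ 29.7 mL/min
|12.8 − 29.7| = 16.9 mL/min

17 mL/min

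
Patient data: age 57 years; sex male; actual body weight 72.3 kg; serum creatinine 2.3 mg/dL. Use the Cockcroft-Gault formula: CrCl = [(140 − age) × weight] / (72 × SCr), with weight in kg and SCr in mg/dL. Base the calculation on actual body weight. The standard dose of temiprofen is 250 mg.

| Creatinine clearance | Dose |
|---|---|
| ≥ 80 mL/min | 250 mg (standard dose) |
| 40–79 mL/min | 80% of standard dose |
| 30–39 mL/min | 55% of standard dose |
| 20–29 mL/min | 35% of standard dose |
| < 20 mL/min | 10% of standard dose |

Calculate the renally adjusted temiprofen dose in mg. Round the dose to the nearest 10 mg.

140 mg

CrCl = (140 − 57) × 72.3 / (72 × 2.3) = 6000.9 / 165.60 ≈ 36.2 mL/min
CrCl ≈ 36 mL/min → bracket 30–39 mL/min.
55% of 250 mg = 137.5 mg → 140 mg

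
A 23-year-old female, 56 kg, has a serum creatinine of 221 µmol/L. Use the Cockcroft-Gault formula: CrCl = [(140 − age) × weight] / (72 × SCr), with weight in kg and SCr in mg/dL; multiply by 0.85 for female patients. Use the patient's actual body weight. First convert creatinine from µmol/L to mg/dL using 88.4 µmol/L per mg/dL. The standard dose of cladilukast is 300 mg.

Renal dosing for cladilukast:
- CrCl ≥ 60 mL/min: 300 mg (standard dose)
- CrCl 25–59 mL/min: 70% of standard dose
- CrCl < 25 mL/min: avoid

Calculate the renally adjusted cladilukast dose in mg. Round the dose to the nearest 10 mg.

SCr = 221 / 88.4 = 2.5 mg/dL
CrCl = (140 − 23) × 56 / (72 × 2.5) × 0.85 = 6552.0 / 180.00 × 0.85 ≈ 30.9 mL/min
CrCl ≈ 31 mL/min → bracket 25–59 mL/min.
70% of 300 mg = 210 mg

210 mg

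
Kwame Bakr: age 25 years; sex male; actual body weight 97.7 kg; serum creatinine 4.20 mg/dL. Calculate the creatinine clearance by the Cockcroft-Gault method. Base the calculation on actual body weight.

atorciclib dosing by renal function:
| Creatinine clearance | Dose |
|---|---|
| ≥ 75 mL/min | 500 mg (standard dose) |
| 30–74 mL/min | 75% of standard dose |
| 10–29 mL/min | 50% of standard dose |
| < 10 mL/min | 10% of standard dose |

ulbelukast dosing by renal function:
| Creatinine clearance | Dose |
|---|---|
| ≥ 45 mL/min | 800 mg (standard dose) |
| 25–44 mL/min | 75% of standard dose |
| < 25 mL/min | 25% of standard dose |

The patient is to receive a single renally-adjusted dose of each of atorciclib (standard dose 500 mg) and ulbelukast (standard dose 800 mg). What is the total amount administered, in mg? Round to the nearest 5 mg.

CrCl = (140 − 25) × 97.7 / (72 × 4.2) = 11235.5 / 302.40 ≈ 37.2 mL/min
CrCl ≈ 37 mL/min.
atorciclib: 30–74 mL/min → 75% of 500 mg = 375 mg.
ulbelukast: 25–44 mL/min → 75% of 800 mg = 600 mg.
Total = 375 + 600 = 975 mg.

975 mg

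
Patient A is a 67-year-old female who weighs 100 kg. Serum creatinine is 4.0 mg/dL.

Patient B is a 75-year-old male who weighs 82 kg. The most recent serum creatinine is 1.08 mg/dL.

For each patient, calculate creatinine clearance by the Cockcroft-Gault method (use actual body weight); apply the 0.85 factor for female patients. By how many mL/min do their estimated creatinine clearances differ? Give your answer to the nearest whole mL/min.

47 mL/min

Patient A: CrCl = (140 − 67) × 100 / (72 × 4) × 0.85 = 7300.0 / 288.00 × 0.85 ≈ 21.5 mL/min
Patient B: CrCl = (140 − 75) × 82 / (72 × 1.08) = 5330.0 / 77.76 ≈ 68.5 mL/min
|21.5 − 68.5| = 47.0 mL/min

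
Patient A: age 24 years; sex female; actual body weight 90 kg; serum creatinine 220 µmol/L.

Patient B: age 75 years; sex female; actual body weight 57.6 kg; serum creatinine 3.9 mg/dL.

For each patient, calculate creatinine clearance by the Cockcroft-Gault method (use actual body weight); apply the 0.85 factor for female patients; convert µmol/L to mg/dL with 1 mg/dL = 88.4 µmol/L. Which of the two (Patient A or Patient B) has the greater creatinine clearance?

Patient A

Patient A: SCr = 220 / 88.4 = 2.489 mg/dL
Patient A: CrCl = (140 − 24) × 90 / (72 × 2.489) × 0.85 = 10440.0 / 179.21 × 0.85 ≈ 49.5 mL/min
Patient B: CrCl = (140 − 75) × 57.6 / (72 × 3.9) × 0.85 = 3744.0 / 280.80 × 0.85 ≈ 11.3 mL/min
49.5 vs 11.3 mL/min → Patient A is higher.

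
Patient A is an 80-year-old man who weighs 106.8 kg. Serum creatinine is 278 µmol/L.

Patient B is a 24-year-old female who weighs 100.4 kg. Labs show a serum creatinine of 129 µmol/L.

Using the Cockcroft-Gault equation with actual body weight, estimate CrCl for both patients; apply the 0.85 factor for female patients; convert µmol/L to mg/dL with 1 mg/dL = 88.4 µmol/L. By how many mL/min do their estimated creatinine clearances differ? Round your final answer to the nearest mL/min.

66 mL/min

Patient A: SCr = 278 / 88.4 = 3.145 mg/dL
Patient A: CrCl = (140 − 80) × 106.8 / (72 × 3.145) = 6408.0 / 226.44 ≈ 28.3 mL/min
Patient B: SCr = 129 / 88.4 = 1.459 mg/dL
Patient B: CrCl = (140 − 24) × 100.4 / (72 × 1.459) × 0.85 = 11646.4 / 105.05 × 0.85 ≈ 94.2 mL/min
|28.3 − 94.2| = 65.9 mL/min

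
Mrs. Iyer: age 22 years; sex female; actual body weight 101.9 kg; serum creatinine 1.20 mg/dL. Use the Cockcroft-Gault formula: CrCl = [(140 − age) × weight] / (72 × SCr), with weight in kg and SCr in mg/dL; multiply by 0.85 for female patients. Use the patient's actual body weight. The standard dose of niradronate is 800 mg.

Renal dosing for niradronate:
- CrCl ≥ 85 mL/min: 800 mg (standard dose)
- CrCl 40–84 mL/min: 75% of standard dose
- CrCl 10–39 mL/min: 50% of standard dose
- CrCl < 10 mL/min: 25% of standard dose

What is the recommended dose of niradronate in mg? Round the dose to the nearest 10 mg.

800 mg

CrCl = (140 − 22) × 101.9 / (72 × 1.2) × 0.85 = 12024.2 / 86.40 × 0.85 ≈ 118.3 mL/min
CrCl ≈ 118 mL/min → bracket ≥ 85 mL/min.
100% of 800 mg = 800 mg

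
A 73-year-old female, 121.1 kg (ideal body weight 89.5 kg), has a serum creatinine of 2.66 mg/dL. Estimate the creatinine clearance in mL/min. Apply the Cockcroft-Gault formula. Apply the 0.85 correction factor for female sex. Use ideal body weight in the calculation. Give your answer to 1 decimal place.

26.6 mL/min

CrCl = (140 − 73) × 89.5 / (72 × 2.66) × 0.85 = 5996.5 / 191.52 × 0.85 ≈ 26.6 mL/min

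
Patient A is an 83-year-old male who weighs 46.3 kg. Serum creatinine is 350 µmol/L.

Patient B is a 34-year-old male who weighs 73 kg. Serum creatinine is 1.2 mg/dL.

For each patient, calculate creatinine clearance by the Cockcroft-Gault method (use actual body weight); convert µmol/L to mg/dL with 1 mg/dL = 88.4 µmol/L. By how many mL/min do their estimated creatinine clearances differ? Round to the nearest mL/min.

Patient A: SCr = 350 / 88.4 = 3.959 mg/dL
Patient A: CrCl = (140 − 83) × 46.3 / (72 × 3.959) = 2639.1 / 285.05 ≈ 9.3 mL/min
Patient B: CrCl = (140 − 34) × 73 / (72 × 1.2) = 7738.0 / 86.40 ≈ 89.6 mL/min
|9.3 − 89.6| = 80.3 mL/min

80 mL/min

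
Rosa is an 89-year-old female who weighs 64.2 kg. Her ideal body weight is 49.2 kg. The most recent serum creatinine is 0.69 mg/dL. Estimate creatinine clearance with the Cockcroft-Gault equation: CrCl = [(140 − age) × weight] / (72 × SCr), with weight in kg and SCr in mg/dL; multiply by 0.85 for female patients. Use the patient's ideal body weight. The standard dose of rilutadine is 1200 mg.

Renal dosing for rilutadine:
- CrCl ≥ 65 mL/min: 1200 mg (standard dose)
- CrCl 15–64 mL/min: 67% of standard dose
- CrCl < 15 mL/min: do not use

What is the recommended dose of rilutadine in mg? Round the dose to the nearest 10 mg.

CrCl = (140 − 89) × 49.2 / (72 × 0.69) × 0.85 = 2509.2 / 49.68 × 0.85 ≈ 42.9 mL/min
CrCl ≈ 43 mL/min → bracket 15–64 mL/min.
67% of 1200 mg = 804 mg → 800 mg

800 mg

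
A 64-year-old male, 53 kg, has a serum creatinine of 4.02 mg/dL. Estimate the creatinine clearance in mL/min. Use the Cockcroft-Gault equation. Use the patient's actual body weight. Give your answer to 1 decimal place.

13.9 mL/min

CrCl = (140 − 64) × 53 / (72 × 4.02) = 4028.0 / 289.44 ≈ 13.9 mL/min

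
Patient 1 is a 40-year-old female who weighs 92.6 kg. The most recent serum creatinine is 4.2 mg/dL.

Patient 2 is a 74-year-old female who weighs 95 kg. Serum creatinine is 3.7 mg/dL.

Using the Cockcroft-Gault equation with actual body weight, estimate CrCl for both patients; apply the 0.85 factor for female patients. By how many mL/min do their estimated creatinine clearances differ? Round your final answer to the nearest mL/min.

6 mL/min

Patient 1: CrCl = (140 − 40) × 92.6 / (72 × 4.2) × 0.85 = 9260.0 / 302.40 × 0.85 ≈ 26.0 mL/min
Patient 2: CrCl = (140 − 74) × 95 / (72 × 3.7) × 0.85 = 6270.0 / 266.40 × 0.85 ≈ 20.0 mL/min
|26.0 − 20.0| = 6.0 mL/min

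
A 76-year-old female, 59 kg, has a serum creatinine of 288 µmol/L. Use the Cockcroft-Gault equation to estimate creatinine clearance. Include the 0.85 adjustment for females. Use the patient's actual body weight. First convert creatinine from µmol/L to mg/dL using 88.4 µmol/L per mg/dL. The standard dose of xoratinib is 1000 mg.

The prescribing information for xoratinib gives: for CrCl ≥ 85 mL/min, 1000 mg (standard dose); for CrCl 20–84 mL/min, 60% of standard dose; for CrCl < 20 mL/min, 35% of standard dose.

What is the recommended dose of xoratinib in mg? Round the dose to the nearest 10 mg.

SCr = 288 / 88.4 = 3.258 mg/dL
CrCl = (140 − 76) × 59 / (72 × 3.258) × 0.85 = 3776.0 / 234.58 × 0.85 ≈ 13.7 mL/min
CrCl ≈ 14 mL/min → bracket < 20 mL/min.
35% of 1000 mg = 350 mg

350 mg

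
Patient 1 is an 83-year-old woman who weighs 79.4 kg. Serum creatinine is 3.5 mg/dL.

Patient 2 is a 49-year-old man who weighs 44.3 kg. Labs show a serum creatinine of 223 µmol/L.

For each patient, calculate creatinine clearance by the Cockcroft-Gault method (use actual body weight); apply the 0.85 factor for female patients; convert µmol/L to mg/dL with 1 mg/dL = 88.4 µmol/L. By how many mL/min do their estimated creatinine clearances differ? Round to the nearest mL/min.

7 mL/min

Patient 1: CrCl = (140 − 83) × 79.4 / (72 × 3.5) × 0.85 = 4525.8 / 252.00 × 0.85 ≈ 15.3 mL/min
Patient 2: SCr = 223 / 88.4 = 2.523 mg/dL
Patient 2: CrCl = (140 − 49) × 44.3 / (72 × 2.523) = 4031.3 / 181.66 ≈ 22.2 mL/min
|15.3 − 22.2| = 6.9 mL/min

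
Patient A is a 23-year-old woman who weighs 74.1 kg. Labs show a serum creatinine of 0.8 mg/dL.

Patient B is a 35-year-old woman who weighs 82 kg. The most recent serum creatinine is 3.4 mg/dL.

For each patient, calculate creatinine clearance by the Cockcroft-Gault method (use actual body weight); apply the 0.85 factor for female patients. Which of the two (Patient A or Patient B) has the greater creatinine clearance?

Patient A: CrCl = (140 − 23) × 74.1 / (72 × 0.8) × 0.85 = 8669.7 / 57.60 × 0.85 ≈ 127.9 mL/min
Patient B: CrCl = (140 − 35) × 82 / (72 × 3.4) × 0.85 = 8610.0 / 244.80 × 0.85 ≈ 29.9 mL/min
127.9 vs 29.9 mL/min → Patient A is higher.

Patient A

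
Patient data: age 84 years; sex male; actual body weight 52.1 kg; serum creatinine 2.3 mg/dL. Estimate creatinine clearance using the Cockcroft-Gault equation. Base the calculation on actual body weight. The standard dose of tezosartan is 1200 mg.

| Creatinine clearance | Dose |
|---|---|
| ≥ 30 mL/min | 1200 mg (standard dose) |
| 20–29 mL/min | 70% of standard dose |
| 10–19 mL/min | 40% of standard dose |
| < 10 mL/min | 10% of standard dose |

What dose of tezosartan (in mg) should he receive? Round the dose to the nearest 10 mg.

CrCl = (140 − 84) × 52.1 / (72 × 2.3) = 2917.6 / 165.60 ≈ 17.6 mL/min
CrCl ≈ 18 mL/min → bracket 10–19 mL/min.
40% of 1200 mg = 480 mg

480 mg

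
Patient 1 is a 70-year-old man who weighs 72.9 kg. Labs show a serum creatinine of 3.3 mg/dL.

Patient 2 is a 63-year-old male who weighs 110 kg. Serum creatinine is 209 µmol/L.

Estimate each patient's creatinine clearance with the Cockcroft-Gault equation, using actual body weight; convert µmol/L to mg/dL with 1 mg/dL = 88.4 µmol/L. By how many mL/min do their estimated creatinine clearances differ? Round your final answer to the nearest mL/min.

Patient 1: CrCl = (140 − 70) × 72.9 / (72 × 3.3) = 5103.0 / 237.60 ≈ 21.5 mL/min
Patient 2: SCr = 209 / 88.4 = 2.364 mg/dL
Patient 2: CrCl = (140 − 63) × 110 / (72 × 2.364) = 8470.0 / 170.21 ≈ 49.8 mL/min
|21.5 − 49.8| = 28.3 mL/min

28 mL/min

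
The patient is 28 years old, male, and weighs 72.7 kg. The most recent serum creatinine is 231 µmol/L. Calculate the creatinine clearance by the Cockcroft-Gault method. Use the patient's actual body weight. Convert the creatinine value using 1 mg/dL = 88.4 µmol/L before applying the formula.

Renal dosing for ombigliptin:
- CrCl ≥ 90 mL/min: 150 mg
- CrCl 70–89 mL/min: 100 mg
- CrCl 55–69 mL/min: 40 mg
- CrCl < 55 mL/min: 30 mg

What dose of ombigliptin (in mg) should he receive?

SCr = 231 / 88.4 = 2.613 mg/dL
CrCl = (140 − 28) × 72.7 / (72 × 2.613) = 8142.4 / 188.14 ≈ 43.3 mL/min
CrCl ≈ 43 mL/min → bracket < 55 mL/min.
Dose for this bracket: 30 mg.

30 mg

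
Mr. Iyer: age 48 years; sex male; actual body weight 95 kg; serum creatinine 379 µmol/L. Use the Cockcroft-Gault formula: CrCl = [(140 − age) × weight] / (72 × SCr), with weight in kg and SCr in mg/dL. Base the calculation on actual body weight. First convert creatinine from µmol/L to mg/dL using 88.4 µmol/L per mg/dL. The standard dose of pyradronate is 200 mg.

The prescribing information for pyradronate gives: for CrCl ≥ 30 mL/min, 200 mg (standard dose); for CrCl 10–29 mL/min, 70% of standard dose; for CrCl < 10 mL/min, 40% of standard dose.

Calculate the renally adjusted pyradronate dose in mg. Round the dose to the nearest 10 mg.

SCr = 379 / 88.4 = 4.287 mg/dL
CrCl = (140 − 48) × 95 / (72 × 4.287) = 8740.0 / 308.66 ≈ 28.3 mL/min
CrCl ≈ 28 mL/min → bracket 10–29 mL/min.
70% of 200 mg = 140 mg

140 mg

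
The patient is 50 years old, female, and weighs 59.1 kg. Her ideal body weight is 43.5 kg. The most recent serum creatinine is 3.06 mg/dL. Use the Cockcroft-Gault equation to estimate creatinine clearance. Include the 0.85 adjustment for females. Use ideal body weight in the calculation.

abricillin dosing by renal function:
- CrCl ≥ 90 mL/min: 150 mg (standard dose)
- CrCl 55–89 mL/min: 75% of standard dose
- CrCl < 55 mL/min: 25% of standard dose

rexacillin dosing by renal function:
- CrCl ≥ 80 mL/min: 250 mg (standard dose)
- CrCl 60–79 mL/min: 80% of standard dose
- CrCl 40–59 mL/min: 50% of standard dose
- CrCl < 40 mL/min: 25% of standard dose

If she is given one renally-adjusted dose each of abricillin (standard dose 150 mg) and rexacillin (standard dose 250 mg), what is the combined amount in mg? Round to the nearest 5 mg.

100 mg

CrCl = (140 − 50) × 43.5 / (72 × 3.06) × 0.85 = 3915.0 / 220.32 × 0.85 ≈ 15.1 mL/min
CrCl ≈ 15 mL/min.
abricillin: < 55 mL/min → 25% of 150 mg = 37.5 mg.
rexacillin: < 40 mL/min → 25% of 250 mg = 62.5 mg.
Total = 37.5 + 62.5 = 100 mg.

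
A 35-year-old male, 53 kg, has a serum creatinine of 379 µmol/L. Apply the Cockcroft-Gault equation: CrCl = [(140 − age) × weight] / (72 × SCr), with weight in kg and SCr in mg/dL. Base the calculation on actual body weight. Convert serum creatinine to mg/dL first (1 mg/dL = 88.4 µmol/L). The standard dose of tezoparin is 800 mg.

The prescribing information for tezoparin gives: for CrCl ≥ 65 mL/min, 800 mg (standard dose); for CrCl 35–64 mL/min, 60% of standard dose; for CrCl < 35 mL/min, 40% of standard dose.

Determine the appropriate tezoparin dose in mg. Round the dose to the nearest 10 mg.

SCr = 379 / 88.4 = 4.287 mg/dL
CrCl = (140 − 35) × 53 / (72 × 4.287) = 5565.0 / 308.66 ≈ 18.0 mL/min
CrCl ≈ 18 mL/min → bracket < 35 mL/min.
40% of 800 mg = 320 mg

320 mg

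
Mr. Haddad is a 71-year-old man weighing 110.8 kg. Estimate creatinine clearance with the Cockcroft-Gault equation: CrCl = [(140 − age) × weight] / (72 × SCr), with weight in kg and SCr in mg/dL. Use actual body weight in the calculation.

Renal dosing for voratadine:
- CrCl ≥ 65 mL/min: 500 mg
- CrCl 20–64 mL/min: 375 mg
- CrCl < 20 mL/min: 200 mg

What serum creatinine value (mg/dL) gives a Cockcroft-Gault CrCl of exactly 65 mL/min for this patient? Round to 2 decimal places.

Standard dose requires CrCl ≥ 65 mL/min.
Set (140 − 71) × 110.8 / (72 × SCr) = 65
SCr = (140 − 71) × 110.8 / (72 × 65) = 1.634 mg/dL

1.63 mg/dL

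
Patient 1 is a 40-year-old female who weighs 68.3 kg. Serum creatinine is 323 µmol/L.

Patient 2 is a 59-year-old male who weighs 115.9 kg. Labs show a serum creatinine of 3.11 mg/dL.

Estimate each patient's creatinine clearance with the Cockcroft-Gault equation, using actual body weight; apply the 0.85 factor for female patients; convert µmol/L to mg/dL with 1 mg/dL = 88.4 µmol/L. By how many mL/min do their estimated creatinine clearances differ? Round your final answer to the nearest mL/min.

Patient 1: SCr = 323 / 88.4 = 3.654 mg/dL
Patient 1: CrCl = (140 − 40) × 68.3 / (72 × 3.654) × 0.85 = 6830.0 / 263.09 × 0.85 ≈ 22.1 mL/min
Patient 2: CrCl = (140 − 59) × 115.9 / (72 × 3.11) = 9387.9 / 223.92 ≈ 41.9 mL/min
|22.1 − 41.9| = 19.8 mL/min

20 mL/min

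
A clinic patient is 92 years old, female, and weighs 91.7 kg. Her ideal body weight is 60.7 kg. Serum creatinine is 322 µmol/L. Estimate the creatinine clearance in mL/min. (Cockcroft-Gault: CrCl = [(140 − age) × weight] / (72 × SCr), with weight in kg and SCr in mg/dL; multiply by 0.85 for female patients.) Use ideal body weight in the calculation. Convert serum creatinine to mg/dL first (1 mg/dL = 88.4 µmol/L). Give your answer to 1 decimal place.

SCr = 322 / 88.4 = 3.643 mg/dL
CrCl = (140 − 92) × 60.7 / (72 × 3.643) × 0.85 = 2913.6 / 262.30 × 0.85 ≈ 9.4 mL/min

9.4 mL/min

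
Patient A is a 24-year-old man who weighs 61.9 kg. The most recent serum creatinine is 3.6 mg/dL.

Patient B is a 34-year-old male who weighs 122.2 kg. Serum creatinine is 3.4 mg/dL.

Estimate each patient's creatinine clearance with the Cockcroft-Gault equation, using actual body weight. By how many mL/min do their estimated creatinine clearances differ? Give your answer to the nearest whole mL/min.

25 mL/min

Patient A: CrCl = (140 − 24) × 61.9 / (72 × 3.6) = 7180.4 / 259.20 ≈ 27.7 mL/min
Patient B: CrCl = (140 − 34) × 122.2 / (72 × 3.4) = 12953.2 / 244.80 ≈ 52.9 mL/min
|27.7 − 52.9| = 25.2 mL/min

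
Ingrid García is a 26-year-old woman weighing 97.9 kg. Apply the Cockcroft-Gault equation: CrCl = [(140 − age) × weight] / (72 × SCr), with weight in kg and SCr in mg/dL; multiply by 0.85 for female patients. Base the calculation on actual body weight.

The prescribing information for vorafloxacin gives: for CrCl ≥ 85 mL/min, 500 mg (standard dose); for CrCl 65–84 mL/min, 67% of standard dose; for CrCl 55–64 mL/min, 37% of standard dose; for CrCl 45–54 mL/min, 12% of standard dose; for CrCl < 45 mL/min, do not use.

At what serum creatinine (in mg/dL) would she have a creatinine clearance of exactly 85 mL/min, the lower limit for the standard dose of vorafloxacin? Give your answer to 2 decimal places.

1.55 mg/dL

Standard dose requires CrCl ≥ 85 mL/min.
Set (140 − 26) × 97.9 × 0.85 / (72 × SCr) = 85
SCr = (140 − 26) × 97.9 × 0.85 / (72 × 85) = 1.550 mg/dL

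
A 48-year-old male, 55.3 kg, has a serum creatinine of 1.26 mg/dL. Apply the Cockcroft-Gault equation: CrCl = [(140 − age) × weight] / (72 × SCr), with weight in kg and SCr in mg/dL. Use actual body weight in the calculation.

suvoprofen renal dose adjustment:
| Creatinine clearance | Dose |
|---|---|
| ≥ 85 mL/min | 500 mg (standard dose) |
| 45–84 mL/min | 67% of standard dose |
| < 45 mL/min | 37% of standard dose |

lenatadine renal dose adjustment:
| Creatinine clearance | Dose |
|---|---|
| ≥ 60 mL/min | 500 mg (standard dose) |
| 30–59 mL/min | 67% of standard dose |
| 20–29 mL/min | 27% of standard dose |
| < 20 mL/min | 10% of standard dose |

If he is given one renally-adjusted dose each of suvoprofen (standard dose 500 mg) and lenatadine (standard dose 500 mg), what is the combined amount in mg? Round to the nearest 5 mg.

670 mg

CrCl = (140 − 48) × 55.3 / (72 × 1.26) = 5087.6 / 90.72 ≈ 56.1 mL/min
CrCl ≈ 56 mL/min.
suvoprofen: 45–84 mL/min → 67% of 500 mg = 335 mg.
lenatadine: 30–59 mL/min → 67% of 500 mg = 335 mg.
Total = 335 + 335 = 670 mg.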